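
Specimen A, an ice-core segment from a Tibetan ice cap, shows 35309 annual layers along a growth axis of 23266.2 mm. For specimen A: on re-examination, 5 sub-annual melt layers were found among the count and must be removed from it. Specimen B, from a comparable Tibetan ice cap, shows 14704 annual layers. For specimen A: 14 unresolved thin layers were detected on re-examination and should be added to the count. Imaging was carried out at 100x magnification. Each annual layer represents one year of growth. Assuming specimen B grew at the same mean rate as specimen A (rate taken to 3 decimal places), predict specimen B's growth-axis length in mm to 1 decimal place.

Specimen A: true annual layer count = 35309 − 5 + 14 = 35318.
A: Mean rate = 23266.2 mm / 35318 years ≈ 0.659 mm/yr.
B's length ≈ 0.659 × 14704 = 9689.9 mm.

9689.9 mm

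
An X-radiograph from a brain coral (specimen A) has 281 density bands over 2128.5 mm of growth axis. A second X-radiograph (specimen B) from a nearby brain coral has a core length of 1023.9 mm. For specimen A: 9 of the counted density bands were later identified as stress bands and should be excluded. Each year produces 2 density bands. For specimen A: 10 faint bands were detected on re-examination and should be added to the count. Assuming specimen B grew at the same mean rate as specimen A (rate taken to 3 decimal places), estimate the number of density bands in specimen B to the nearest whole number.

136 density bands

Specimen A: true density band count = 281 − 9 + 10 = 282.
Specimen A: dividing by 2 density bands per year: 282 / 2 = 141 years.
A: Mean rate = 2128.5 mm / 141 years ≈ 15.096 mm per year.
B spans 1023.9 / 15.096 = 67.83 years; at 2 density bands per year that is 67.83 × 2 ≈ 136 density bands.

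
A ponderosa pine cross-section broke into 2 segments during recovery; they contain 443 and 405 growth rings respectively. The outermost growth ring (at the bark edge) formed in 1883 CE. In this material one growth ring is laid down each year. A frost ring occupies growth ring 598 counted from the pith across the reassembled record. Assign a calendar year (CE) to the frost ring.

1633 CE

Total growth rings = 443 + 405 = 848.
The frost ring sits at growth ring 598 from the pith, so 848 − 598 = 250 growth rings formed after it.
Counting back 250 years from 1883 CE places the frost ring in 1883 − 250 = 1633 CE.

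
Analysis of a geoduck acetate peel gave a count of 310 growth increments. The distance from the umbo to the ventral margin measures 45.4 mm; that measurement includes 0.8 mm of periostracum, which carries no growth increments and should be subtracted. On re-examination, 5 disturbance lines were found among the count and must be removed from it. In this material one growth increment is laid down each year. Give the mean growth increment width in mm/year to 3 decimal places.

True growth increment count = 310 − 5 = 305.
Removing the 0.8 mm offcut leaves 45.4 − 0.8 = 44.6 mm.
Mean rate = 44.6 mm / 305 years ≈ 0.146 mm/year.

0.146 mm/year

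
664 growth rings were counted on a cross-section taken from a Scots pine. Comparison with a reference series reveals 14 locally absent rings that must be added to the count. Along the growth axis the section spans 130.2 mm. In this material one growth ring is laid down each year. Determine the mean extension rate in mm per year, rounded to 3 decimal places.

0.192 mm per year

True growth ring count = 664 + 14 = 678.
Extension rate ≈ 130.2 / 678 = 0.192 mm per year.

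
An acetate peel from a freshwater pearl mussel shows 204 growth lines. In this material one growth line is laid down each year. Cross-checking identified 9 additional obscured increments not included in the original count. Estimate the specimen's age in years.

213 years

Adjusted count: 204 + 9 = 213 growth lines.
One growth line per year makes the duration 213 years.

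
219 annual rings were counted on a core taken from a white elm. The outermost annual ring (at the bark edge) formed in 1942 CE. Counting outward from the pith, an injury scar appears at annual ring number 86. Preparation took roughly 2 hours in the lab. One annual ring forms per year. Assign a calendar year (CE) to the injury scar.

The injury scar sits at annual ring 86 from the pith, so 219 − 86 = 133 annual rings formed after it.
The annual ring at the bark edge is 1942 CE, so the injury scar dates to 1942 − 133 = 1809 CE.

1809 CE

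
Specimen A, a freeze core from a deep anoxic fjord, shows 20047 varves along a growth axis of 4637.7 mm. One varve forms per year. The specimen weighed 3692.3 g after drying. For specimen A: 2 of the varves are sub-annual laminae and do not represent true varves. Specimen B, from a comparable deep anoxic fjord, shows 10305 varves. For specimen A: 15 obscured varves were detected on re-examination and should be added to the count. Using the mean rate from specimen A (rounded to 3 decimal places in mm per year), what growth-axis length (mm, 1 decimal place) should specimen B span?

Specimen A: correcting the raw count gives 20047 − 2 + 15 = 20060 true varves.
A: Extension rate ≈ 4637.7 / 20060 = 0.231 mm/yr.
B's length ≈ 0.231 × 10305 = 2380.5 mm.

2380.5 mm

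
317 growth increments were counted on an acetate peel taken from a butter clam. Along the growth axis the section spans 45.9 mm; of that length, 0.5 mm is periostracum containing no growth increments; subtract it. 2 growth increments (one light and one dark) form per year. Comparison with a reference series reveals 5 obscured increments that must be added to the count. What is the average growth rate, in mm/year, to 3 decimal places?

After corrections the count is 317 + 5 = 322 growth increments.
322 growth increments at 2 per year is 322 / 2 = 161 years.
Removing the 0.5 mm offcut leaves 45.9 − 0.5 = 45.4 mm.
Extension rate ≈ 45.4 / 161 = 0.282 mm/year.

0.282 mm/year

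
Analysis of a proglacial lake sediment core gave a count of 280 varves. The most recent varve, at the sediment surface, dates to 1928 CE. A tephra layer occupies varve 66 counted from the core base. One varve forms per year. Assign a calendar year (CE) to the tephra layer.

280 − 66 = 214 varves lie beyond the tephra layer toward the sediment surface.
Counting back 214 years from 1928 CE places the tephra layer in 1928 − 214 = 1714 CE.

1714 CE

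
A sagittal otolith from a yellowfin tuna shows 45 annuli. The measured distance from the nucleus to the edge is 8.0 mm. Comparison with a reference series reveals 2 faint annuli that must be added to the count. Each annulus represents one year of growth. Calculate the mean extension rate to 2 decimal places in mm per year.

After corrections the count is 45 + 2 = 47 annuli.
Extension rate ≈ 8.0 / 47 = 0.17 mm per year.

0.17 mm per year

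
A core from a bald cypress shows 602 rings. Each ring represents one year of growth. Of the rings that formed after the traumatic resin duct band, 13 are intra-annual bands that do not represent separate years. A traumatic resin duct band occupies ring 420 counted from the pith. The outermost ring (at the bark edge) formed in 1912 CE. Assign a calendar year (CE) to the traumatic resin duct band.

Between ring 420 and the bark edge there are 602 − 420 = 182 rings.
Excluding 13 false rings: 182 − 13 = 169.
1912 − 169 = 1743 CE.

1743 CE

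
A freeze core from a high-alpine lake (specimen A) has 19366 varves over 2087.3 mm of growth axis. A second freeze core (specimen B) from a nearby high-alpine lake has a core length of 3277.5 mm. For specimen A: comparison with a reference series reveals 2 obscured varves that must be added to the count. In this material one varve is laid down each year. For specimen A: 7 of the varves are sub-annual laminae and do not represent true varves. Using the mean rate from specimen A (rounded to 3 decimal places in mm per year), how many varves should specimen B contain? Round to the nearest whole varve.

Specimen A: after corrections the count is 19366 − 7 + 2 = 19361 varves.
A: 2087.3 mm over 19361 years gives 2087.3 / 19361 ≈ 0.108 mm/year.
B spans 3277.5 / 0.108 = 30347.22 years ≈ 30347 varves.

30347 varves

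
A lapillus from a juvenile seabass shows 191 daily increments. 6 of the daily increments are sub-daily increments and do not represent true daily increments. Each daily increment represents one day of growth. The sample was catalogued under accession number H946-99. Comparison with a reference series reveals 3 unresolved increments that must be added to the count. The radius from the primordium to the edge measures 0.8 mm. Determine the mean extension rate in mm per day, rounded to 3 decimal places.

0.004 mm per day

After corrections the count is 191 − 6 + 3 = 188 daily increments.
Mean rate = 0.8 mm / 188 days ≈ 0.004 mm per day.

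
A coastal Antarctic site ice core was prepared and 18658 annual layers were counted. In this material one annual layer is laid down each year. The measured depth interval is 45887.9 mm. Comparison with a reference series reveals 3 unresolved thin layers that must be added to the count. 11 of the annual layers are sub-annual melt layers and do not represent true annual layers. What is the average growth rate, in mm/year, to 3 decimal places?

2.460 mm/year

After corrections the count is 18658 − 11 + 3 = 18650 annual layers.
Extension rate ≈ 45887.9 / 18650 = 2.460 mm/year.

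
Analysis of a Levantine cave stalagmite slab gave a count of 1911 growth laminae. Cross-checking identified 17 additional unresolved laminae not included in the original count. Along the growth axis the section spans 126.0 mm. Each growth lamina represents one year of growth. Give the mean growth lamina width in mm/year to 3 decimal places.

0.065 mm/year

Adjusted count: 1911 + 17 = 1928 growth laminae.
Extension rate ≈ 126.0 / 1928 = 0.065 mm/year.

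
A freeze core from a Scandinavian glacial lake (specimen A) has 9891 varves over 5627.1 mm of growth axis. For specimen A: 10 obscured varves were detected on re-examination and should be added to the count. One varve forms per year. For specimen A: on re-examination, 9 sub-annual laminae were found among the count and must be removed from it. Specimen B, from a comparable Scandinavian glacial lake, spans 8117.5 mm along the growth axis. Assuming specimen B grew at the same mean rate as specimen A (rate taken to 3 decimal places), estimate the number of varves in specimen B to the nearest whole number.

Specimen A: after corrections the count is 9891 − 9 + 10 = 9892 varves.
A: Extension rate ≈ 5627.1 / 9892 = 0.569 mm/yr.
Specimen B: 8117.5 mm / 0.569 mm per year = 14266.26 years ≈ 14266 varves.

14266 varves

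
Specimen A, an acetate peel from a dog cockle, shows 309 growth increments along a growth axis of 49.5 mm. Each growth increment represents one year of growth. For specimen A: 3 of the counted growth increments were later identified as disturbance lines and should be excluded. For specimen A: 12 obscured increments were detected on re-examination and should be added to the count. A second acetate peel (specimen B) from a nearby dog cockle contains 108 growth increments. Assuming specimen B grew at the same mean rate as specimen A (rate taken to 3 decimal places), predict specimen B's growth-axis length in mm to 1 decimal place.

Specimen A: correcting the raw count gives 309 − 3 + 12 = 318 true growth increments.
A: Mean rate = 49.5 mm / 318 years ≈ 0.156 mm/yr.
Length of B = 0.156 × 108 = 16.8 mm.

16.8 mm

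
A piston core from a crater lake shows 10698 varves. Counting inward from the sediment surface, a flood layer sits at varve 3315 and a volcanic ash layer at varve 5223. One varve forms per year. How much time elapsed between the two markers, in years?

1908 years

The two markers are separated by 5223 − 3315 = 1908 varves.
That is 1908 years at one varve per year.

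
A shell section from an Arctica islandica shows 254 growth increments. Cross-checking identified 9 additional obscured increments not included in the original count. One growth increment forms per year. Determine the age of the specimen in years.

Correcting the raw count gives 254 + 9 = 263 true growth increments.
With a one-to-one growth increment periodicity this is 263 years.

263 yr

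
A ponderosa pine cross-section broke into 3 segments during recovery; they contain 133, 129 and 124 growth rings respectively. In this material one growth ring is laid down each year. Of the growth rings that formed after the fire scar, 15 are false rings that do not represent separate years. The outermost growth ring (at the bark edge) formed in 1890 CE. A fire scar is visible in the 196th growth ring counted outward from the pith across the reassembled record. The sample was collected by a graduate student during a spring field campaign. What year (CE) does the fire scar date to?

Total growth rings = 133 + 129 + 124 = 386.
The fire scar sits at growth ring 196 from the pith, so 386 − 196 = 190 growth rings formed after it.
Excluding 15 false growth rings: 190 − 15 = 175.
The growth ring at the bark edge is 1890 CE, so the fire scar dates to 1890 − 175 = 1715 CE.

1715 CE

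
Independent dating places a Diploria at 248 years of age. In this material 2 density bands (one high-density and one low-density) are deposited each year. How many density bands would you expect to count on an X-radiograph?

With 2 density bands per year, 248 years would produce 248 × 2 = 496 density bands.
So 496 density bands should be present.

496 density bands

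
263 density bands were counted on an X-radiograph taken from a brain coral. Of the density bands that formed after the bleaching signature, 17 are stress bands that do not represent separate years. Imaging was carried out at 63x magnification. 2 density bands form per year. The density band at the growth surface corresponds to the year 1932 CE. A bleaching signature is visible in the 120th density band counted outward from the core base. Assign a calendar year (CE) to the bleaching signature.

1869 CE

263 − 120 = 143 density bands lie beyond the bleaching signature toward the growth surface.
Excluding 17 false density bands: 143 − 17 = 126.
126 density bands at 2 per year is 126 / 2 = 63 years.
Counting back 63 years from 1932 CE places the bleaching signature in 1932 − 63 = 1869 CE.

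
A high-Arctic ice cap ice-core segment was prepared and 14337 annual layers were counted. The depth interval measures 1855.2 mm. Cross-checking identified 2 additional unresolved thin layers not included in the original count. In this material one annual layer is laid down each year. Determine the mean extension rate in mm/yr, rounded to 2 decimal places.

0.13 mm/yr

True annual layer count = 14337 + 2 = 14339.
1855.2 mm over 14339 years gives 1855.2 / 14339 ≈ 0.13 mm/yr.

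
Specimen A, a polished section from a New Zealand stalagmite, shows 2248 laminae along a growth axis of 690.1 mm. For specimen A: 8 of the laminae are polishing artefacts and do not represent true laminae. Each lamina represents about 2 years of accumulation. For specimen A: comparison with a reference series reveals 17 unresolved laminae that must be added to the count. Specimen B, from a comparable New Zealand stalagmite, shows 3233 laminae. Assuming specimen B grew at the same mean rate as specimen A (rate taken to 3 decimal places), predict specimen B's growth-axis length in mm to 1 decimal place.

989.3 mm

Specimen A: adjusted count: 2248 − 8 + 17 = 2257 laminae.
Specimen A: multiplying by 2 years per lamina: 2257 × 2 = 4514 years.
A: Extension rate ≈ 690.1 / 4514 = 0.153 mm/yr.
Specimen B: multiplying by 2 years per lamina: 3233 × 2 = 6466 years. B's length ≈ 0.153 × 6466 = 989.3 mm.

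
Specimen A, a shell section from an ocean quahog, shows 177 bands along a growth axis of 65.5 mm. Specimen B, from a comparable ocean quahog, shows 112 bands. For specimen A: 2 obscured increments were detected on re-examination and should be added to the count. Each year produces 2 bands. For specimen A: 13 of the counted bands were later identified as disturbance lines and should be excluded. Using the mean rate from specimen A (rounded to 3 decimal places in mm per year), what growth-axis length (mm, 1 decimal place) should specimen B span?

Specimen A: correcting the raw count gives 177 − 13 + 2 = 166 true bands.
Specimen A: with 2 bands per year, 166 / 2 = 83 years.
A: 65.5 mm over 83 years gives 65.5 / 83 ≈ 0.789 mm/year.
Specimen B: 112 bands at 2 per year is 112 / 2 = 56 years. B's length ≈ 0.789 × 56 = 44.2 mm.

44.2 mm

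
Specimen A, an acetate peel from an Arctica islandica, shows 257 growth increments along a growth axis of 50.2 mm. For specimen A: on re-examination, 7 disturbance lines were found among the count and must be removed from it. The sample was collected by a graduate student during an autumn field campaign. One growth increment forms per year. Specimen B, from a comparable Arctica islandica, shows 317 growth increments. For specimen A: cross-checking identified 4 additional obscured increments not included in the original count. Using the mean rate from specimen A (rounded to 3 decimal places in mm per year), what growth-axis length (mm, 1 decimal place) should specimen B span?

62.8 mm

Specimen A: after corrections the count is 257 − 7 + 4 = 254 growth increments.
A: Mean rate = 50.2 mm / 254 years ≈ 0.198 mm/yr.
For B, 0.198 mm/year × 317 years = 62.8 mm.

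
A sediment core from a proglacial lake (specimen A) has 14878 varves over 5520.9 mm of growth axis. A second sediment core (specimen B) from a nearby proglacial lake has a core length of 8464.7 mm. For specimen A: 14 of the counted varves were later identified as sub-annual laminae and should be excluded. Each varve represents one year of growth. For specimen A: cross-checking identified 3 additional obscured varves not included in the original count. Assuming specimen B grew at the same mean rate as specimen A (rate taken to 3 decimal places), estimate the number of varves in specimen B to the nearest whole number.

Specimen A: true varve count = 14878 − 14 + 3 = 14867.
A: Mean rate = 5520.9 mm / 14867 years ≈ 0.371 mm/yr.
Specimen B: 8464.7 mm / 0.371 mm per year = 22815.90 years ≈ 22816 varves.

22816 varves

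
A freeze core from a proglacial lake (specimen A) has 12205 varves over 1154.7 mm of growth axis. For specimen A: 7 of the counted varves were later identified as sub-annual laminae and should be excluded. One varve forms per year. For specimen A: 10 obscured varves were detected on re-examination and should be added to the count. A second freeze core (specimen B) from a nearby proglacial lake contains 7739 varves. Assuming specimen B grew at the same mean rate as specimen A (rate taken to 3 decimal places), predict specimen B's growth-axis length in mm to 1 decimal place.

735.2 mm

Specimen A: adjusted count: 12205 − 7 + 10 = 12208 varves.
A: 1154.7 mm over 12208 years gives 1154.7 / 12208 ≈ 0.095 mm/year.
Length of B = 0.095 × 7739 = 735.2 mm.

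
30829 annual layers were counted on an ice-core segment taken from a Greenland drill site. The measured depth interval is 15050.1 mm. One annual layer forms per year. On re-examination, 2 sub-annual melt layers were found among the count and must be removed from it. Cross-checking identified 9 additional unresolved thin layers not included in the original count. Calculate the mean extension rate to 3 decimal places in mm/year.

Adjusted count: 30829 − 2 + 9 = 30836 annual layers.
15050.1 mm over 30836 years gives 15050.1 / 30836 ≈ 0.488 mm/year.

0.488 mm/year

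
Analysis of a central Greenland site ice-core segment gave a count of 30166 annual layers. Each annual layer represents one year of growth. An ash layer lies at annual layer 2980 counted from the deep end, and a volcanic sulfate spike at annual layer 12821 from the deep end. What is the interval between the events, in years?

9841 years

Separation: 12821 − 2980 = 9841 annual layers.
One annual layer per year makes the interval 9841 years.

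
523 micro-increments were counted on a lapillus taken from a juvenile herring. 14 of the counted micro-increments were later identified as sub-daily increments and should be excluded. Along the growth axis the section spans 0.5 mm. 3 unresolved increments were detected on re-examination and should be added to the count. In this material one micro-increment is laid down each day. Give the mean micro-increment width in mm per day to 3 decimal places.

Adjusted count: 523 − 14 + 3 = 512 micro-increments.
Extension rate ≈ 0.5 / 512 = 0.001 mm per day.

0.001 mm per day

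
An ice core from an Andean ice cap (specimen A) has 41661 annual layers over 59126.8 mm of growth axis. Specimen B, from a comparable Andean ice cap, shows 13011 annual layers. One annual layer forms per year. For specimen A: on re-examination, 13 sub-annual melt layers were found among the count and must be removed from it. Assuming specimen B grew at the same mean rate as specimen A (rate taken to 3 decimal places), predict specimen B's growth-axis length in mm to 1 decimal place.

Specimen A: true annual layer count = 41661 − 13 = 41648.
A: Extension rate ≈ 59126.8 / 41648 = 1.420 mm per year.
Length of B = 1.420 × 13011 = 18475.6 mm.

18475.6 mm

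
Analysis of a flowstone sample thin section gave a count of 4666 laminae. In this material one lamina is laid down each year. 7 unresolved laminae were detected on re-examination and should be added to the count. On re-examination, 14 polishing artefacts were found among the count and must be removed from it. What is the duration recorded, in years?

Correcting the raw count gives 4666 − 14 + 7 = 4659 true laminae.
With a one-to-one lamina periodicity this is 4659 years.

4659 yr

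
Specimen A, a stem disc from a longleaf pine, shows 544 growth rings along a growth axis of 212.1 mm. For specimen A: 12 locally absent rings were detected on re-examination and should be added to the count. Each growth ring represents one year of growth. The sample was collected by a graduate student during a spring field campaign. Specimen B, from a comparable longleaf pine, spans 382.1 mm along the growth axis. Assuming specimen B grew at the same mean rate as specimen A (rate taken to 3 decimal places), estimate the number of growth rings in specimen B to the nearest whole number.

Specimen A: adjusted count: 544 + 12 = 556 growth rings.
A: Mean rate = 212.1 mm / 556 years ≈ 0.381 mm/year.
B spans 382.1 / 0.381 = 1002.89 years ≈ 1003 growth rings.

1003 growth rings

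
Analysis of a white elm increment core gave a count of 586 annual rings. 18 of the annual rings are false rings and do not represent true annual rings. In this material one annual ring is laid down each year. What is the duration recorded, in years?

568 years

Correcting the raw count gives 586 − 18 = 568 true annual rings.
At one annual ring per year, that is 568 years.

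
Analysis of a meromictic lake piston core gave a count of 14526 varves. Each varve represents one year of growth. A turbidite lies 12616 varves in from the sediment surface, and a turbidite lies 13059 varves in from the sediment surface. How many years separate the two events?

443 years

13059 − 12616 = 443 varves lie between the two events.
At one varve per year, 443 years elapsed between them.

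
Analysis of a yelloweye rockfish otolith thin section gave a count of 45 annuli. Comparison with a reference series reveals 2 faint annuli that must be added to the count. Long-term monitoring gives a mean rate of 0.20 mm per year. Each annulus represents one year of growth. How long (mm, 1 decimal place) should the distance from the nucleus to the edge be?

9.4 mm

After corrections the count is 45 + 2 = 47 annuli.
47 years at 0.20 mm/year gives 0.20 × 47 = 9.4 mm.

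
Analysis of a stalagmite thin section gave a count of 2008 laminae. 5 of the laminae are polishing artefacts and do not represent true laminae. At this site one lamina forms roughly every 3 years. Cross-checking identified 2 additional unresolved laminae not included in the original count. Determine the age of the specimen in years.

True lamina count = 2008 − 5 + 2 = 2005.
2005 laminae at 3 years each span 2005 × 3 = 6015 years.

6015 years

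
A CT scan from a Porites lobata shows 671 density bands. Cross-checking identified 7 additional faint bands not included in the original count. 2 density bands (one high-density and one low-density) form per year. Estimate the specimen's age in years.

After corrections the count is 671 + 7 = 678 density bands.
With 2 density bands per year, 678 / 2 = 339 years.

339 years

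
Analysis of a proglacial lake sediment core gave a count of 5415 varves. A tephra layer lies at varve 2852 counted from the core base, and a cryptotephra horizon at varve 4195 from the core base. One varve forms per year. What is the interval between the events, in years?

1343 yr

The two markers are separated by 4195 − 2852 = 1343 varves.
One varve per year makes the interval 1343 years.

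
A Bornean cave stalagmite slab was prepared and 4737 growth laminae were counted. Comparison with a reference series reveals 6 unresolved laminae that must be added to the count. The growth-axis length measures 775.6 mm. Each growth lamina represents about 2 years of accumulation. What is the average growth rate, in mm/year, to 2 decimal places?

0.08 mm/year

Adjusted count: 4737 + 6 = 4743 growth laminae.
Multiplying by 2 years per growth lamina: 4743 × 2 = 9486 years.
Mean rate = 775.6 mm / 9486 years ≈ 0.08 mm/year.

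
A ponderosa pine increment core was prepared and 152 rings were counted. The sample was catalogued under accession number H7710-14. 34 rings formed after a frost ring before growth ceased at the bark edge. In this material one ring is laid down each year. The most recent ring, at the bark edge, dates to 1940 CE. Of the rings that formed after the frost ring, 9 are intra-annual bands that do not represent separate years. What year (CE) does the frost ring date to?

1915 CE

34 rings formed after the frost ring.
Excluding 9 false rings: 34 − 9 = 25.
Counting back 25 years from 1940 CE places the frost ring in 1940 − 25 = 1915 CE.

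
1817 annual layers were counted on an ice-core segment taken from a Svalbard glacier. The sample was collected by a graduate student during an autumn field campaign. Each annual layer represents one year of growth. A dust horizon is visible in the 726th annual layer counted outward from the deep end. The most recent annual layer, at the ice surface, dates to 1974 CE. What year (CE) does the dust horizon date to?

1817 − 726 = 1091 annual layers lie beyond the dust horizon toward the ice surface.
Counting back 1091 years from 1974 CE places the dust horizon in 1974 − 1091 = 883 CE.

883 CE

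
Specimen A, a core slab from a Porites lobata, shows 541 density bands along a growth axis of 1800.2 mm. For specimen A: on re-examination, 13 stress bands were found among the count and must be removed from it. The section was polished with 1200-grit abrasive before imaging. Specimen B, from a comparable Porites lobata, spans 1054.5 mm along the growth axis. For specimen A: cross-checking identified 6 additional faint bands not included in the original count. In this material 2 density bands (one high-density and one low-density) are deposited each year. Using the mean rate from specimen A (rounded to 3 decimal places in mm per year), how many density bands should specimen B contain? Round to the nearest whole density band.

Specimen A: after corrections the count is 541 − 13 + 6 = 534 density bands.
Specimen A: 534 density bands at 2 per year is 534 / 2 = 267 years.
A: Extension rate ≈ 1800.2 / 267 = 6.742 mm/year.
Specimen B: 1054.5 mm / 6.742 mm per year = 156.41 years; at 2 density bands per year that is 156.41 × 2 ≈ 313 density bands.

313 density bands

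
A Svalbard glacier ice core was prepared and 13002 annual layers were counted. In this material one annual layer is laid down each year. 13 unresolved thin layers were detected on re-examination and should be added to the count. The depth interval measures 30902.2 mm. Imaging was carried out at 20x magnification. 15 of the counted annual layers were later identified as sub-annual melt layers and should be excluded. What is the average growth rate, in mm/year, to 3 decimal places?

After corrections the count is 13002 − 15 + 13 = 13000 annual layers.
Extension rate ≈ 30902.2 / 13000 = 2.377 mm/year.

2.377 mm/year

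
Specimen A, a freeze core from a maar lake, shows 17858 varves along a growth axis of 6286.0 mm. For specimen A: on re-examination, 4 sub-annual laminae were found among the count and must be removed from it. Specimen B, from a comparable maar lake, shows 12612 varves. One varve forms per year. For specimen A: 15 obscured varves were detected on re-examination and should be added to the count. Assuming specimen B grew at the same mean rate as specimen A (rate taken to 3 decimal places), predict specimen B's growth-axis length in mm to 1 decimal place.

Specimen A: adjusted count: 17858 − 4 + 15 = 17869 varves.
A: Mean rate = 6286.0 mm / 17869 years ≈ 0.352 mm/year.
B's length ≈ 0.352 × 12612 = 4439.4 mm.

4439.4 mm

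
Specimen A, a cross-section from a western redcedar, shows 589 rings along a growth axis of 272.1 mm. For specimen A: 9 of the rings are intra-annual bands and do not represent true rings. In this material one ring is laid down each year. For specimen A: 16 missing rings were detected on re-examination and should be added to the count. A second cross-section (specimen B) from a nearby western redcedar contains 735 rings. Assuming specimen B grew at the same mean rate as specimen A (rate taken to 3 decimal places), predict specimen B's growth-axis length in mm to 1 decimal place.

335.9 mm

Specimen A: correcting the raw count gives 589 − 9 + 16 = 596 true rings.
A: Mean rate = 272.1 mm / 596 years ≈ 0.457 mm/yr.
Length of B = 0.457 × 735 = 335.9 mm.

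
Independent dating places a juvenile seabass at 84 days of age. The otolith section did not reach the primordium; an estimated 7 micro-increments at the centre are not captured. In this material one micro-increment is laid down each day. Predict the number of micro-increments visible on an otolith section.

77 micro-increments

At one micro-increment per day, 84 days correspond to 84 micro-increments.
Less the 7 uncaptured micro-increments: 84 − 7 = 77.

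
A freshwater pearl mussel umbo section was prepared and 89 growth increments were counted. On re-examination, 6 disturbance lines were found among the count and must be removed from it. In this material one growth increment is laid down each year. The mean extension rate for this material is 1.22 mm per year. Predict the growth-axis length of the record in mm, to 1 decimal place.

Adjusted count: 89 − 6 = 83 growth increments.
Predicted length = 1.22 mm/year × 83 years = 101.3 mm.

101.3 mm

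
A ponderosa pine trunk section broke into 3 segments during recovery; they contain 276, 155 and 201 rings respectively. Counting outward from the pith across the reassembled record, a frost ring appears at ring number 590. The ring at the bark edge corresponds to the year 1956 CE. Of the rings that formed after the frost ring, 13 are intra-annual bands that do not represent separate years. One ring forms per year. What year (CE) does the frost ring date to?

Total rings = 276 + 155 + 201 = 632.
The frost ring sits at ring 590 from the pith, so 632 − 590 = 42 rings formed after it.
Excluding 13 false rings: 42 − 13 = 29.
Counting back 29 years from 1956 CE places the frost ring in 1956 − 29 = 1927 CE.

1927 CE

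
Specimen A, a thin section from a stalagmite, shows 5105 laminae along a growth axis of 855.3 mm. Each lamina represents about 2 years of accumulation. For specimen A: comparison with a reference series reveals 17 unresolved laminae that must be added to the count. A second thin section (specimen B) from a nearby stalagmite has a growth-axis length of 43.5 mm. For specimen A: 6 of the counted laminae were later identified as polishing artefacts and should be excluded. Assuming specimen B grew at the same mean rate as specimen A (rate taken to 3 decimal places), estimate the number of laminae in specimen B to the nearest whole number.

Specimen A: true lamina count = 5105 − 6 + 17 = 5116.
Specimen A: at 2 years per lamina, 5116 × 2 = 10232 years.
A: Extension rate ≈ 855.3 / 10232 = 0.084 mm per year.
B spans 43.5 / 0.084 = 517.86 years; at 2 years per lamina that is 517.86 / 2 ≈ 259 laminae.

259 laminae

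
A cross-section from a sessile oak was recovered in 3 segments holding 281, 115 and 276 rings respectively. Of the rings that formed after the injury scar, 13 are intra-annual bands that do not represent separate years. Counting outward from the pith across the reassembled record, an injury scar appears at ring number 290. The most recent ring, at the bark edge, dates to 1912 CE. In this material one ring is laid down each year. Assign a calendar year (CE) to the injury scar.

1543 CE

Total rings = 281 + 115 + 276 = 672.
672 − 290 = 382 rings lie beyond the injury scar toward the bark edge.
Excluding 13 false rings: 382 − 13 = 369.
The ring at the bark edge is 1912 CE, so the injury scar dates to 1912 − 369 = 1543 CE.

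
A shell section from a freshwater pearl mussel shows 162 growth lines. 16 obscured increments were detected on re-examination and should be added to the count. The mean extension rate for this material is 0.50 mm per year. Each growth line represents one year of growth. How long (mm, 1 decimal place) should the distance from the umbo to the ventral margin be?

Correcting the raw count gives 162 + 16 = 178 true growth lines.
Length ≈ 0.50 × 178 = 89.0 mm.

89.0 mm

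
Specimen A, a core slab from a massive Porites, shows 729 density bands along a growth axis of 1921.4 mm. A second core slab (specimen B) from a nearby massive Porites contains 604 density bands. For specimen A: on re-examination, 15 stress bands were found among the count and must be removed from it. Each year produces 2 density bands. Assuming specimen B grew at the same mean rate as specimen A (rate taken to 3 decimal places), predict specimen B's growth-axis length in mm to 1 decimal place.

Specimen A: correcting the raw count gives 729 − 15 = 714 true density bands.
Specimen A: 714 density bands at 2 per year is 714 / 2 = 357 years.
A: Mean rate = 1921.4 mm / 357 years ≈ 5.382 mm/year.
Specimen B: dividing by 2 density bands per year: 604 / 2 = 302 years. Length of B = 5.382 × 302 = 1625.4 mm.

1625.4 mm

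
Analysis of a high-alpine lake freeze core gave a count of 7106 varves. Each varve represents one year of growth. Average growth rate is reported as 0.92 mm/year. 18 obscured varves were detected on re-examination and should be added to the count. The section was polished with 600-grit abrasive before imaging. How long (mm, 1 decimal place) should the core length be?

6554.1 mm

True varve count = 7106 + 18 = 7124.
Predicted length = 0.92 mm/year × 7124 years = 6554.1 mm.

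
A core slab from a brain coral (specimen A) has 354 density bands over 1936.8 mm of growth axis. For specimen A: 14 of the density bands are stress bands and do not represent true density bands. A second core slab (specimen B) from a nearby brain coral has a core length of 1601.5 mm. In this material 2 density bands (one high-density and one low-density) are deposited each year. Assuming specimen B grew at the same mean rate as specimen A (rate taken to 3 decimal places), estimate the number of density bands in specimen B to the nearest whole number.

Specimen A: correcting the raw count gives 354 − 14 = 340 true density bands.
Specimen A: dividing by 2 density bands per year: 340 / 2 = 170 years.
A: Extension rate ≈ 1936.8 / 170 = 11.393 mm/yr.
For B, 1601.5 / 11.393 = 140.57 years; at 2 density bands per year that is 140.57 × 2 ≈ 281 density bands.

281 density bands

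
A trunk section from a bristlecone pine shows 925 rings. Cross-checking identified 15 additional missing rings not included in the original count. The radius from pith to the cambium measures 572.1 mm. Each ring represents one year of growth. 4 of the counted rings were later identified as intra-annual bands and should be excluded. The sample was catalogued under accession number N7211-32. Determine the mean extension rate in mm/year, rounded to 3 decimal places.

After corrections the count is 925 − 4 + 15 = 936 rings.
Mean rate = 572.1 mm / 936 years ≈ 0.611 mm/year.

0.611 mm/year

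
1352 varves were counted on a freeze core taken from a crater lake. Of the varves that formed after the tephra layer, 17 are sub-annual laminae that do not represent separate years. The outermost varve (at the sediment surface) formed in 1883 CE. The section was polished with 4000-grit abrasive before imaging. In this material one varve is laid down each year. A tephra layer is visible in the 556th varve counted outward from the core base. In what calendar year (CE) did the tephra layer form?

1104 CE

1352 − 556 = 796 varves lie beyond the tephra layer toward the sediment surface.
Removing the 17 false varves leaves 796 − 17 = 779 true varves beyond the tephra layer.
1883 − 779 = 1104 CE.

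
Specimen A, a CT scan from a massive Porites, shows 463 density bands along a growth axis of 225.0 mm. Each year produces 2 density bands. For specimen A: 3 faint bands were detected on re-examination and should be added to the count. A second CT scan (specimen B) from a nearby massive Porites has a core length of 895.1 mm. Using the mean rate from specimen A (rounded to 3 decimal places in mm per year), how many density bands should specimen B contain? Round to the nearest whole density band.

Specimen A: correcting the raw count gives 463 + 3 = 466 true density bands.
Specimen A: 466 density bands at 2 per year is 466 / 2 = 233 years.
A: 225.0 mm over 233 years gives 225.0 / 233 ≈ 0.966 mm per year.
B spans 895.1 / 0.966 = 926.60 years; at 2 density bands per year that is 926.60 × 2 ≈ 1853 density bands.

1853 density bands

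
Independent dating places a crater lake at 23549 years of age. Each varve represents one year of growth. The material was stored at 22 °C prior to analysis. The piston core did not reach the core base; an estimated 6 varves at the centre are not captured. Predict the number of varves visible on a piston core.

23543 varves

One varve per year gives 23549 varves over 23549 years.
Subtracting the 6 varves not captured gives 23549 − 6 = 23543 varves in the record.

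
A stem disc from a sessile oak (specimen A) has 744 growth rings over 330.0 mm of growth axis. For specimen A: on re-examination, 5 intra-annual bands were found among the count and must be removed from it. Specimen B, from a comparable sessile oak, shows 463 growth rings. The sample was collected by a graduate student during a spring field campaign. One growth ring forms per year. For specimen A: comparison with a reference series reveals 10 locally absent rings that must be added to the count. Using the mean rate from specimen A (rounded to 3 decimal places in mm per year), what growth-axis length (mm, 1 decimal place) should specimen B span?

204.2 mm

Specimen A: adjusted count: 744 − 5 + 10 = 749 growth rings.
A: Extension rate ≈ 330.0 / 749 = 0.441 mm/year.
Length of B = 0.441 × 463 = 204.2 mm.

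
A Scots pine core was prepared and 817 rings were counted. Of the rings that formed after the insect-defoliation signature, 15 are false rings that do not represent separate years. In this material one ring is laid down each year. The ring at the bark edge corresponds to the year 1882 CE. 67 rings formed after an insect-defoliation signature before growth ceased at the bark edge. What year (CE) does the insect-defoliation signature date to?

67 rings post-date the insect-defoliation signature.
67 − 15 false = 52 true rings after the insect-defoliation signature.
The ring at the bark edge is 1882 CE, so the insect-defoliation signature dates to 1882 − 52 = 1830 CE.

1830 CE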